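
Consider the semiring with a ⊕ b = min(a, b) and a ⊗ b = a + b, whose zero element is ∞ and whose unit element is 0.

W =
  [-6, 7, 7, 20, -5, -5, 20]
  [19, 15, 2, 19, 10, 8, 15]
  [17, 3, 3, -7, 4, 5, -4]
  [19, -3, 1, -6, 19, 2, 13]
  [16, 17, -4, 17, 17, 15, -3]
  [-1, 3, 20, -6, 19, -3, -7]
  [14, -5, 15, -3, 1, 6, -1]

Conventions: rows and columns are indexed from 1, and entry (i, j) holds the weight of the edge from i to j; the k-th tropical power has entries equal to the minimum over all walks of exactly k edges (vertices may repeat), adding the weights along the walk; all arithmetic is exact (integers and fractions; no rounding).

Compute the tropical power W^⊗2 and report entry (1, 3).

W^⊗2:
  [-12, -2, -9, -11, -11, -11, -12]
  [7, 5, 5, -5, 6, 5, -2]
  [4, -10, -6, -13, -3, -5, -5]
  [1, -9, -5, -12, 5, -4, -5]
  [10, -8, -1, -11, -2, 1, -8]
  [-7, -12, -5, -12, -6, -6, -10]
  [5, -6, -3, -9, 0, -1, -2]
Key observation: the optimum is the walk 1->5->3, with weight (-5) + (-4) = -9.
Optimal value attained by: walk 1->5->3.
Answer: (W^⊗2)[1][3] = -9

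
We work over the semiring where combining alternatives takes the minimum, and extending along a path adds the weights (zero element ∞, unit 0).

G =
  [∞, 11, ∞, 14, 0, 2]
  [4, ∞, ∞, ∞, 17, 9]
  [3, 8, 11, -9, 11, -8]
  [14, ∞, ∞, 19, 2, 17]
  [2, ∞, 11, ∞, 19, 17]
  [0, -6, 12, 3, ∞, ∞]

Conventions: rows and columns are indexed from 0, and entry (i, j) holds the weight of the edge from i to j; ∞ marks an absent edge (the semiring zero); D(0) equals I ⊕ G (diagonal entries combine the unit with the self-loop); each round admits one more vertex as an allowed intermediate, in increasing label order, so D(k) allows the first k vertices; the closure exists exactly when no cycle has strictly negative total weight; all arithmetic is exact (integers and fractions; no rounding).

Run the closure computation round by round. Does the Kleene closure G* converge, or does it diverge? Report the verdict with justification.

D(0):
  [0, 11, ∞, 14, 0, 2]
  [4, 0, ∞, ∞, 17, 9]
  [3, 8, 0, -9, 11, -8]
  [14, ∞, ∞, 0, 2, 17]
  [2, ∞, 11, ∞, 0, 17]
  [0, -6, 12, 3, ∞, 0]
D(1):
  [0, 11, ∞, 14, 0, 2]
  [4, 0, ∞, 18, 4, 6]
  [3, 8, 0, -9, 3, -8]
  [14, 25, ∞, 0, 2, 16]
  [2, 13, 11, 16, 0, 4]
  [0, -6, 12, 3, 0, 0]
D(2):
  [0, 11, ∞, 14, 0, 2]
  [4, 0, ∞, 18, 4, 6]
  [3, 8, 0, -9, 3, -8]
  [14, 25, ∞, 0, 2, 16]
  [2, 13, 11, 16, 0, 4]
  [-2, -6, 12, 3, -2, 0]
D(3):
  [0, 11, ∞, 14, 0, 2]
  [4, 0, ∞, 18, 4, 6]
  [3, 8, 0, -9, 3, -8]
  [14, 25, ∞, 0, 2, 16]
  [2, 13, 11, 2, 0, 3]
  [-2, -6, 12, 3, -2, 0]
D(4):
  [0, 11, ∞, 14, 0, 2]
  [4, 0, ∞, 18, 4, 6]
  [3, 8, 0, -9, -7, -8]
  [14, 25, ∞, 0, 2, 16]
  [2, 13, 11, 2, 0, 3]
  [-2, -6, 12, 3, -2, 0]
D(5):
  [0, 11, 11, 2, 0, 2]
  [4, 0, 15, 6, 4, 6]
  [-5, 6, 0, -9, -7, -8]
  [4, 15, 13, 0, 2, 5]
  [2, 13, 11, 2, 0, 3]
  [-2, -6, 9, 0, -2, 0]
D(6):
  [0, -4, 11, 2, 0, 2]
  [4, 0, 15, 6, 4, 6]
  [-10, -14, 0, -9, -10, -8]
  [3, -1, 13, 0, 2, 5]
  [1, -3, 11, 2, 0, 3]
  [-2, -6, 9, 0, -2, 0]
Key observation: every diagonal entry stays at the unit through all rounds, so no improving cycle exists.
Answer: CONVERGES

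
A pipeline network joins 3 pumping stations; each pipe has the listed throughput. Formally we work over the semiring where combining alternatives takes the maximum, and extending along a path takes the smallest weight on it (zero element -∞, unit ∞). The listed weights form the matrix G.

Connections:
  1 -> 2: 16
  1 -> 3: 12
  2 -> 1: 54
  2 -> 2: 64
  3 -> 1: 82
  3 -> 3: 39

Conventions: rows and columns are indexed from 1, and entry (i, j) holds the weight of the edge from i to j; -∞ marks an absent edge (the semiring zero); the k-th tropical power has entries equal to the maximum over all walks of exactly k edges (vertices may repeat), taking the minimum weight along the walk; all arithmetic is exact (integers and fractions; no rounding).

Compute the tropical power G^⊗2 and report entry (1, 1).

G^⊗2:
  [16, 16, 12]
  [54, 64, 12]
  [39, 16, 39]
Key observation: the optimum is the walk 1->2->1, with weight 16 min 54 = 16.
Optimal value attained by: walk 1->2->1.
Answer: (G^⊗2)[1][1] = 16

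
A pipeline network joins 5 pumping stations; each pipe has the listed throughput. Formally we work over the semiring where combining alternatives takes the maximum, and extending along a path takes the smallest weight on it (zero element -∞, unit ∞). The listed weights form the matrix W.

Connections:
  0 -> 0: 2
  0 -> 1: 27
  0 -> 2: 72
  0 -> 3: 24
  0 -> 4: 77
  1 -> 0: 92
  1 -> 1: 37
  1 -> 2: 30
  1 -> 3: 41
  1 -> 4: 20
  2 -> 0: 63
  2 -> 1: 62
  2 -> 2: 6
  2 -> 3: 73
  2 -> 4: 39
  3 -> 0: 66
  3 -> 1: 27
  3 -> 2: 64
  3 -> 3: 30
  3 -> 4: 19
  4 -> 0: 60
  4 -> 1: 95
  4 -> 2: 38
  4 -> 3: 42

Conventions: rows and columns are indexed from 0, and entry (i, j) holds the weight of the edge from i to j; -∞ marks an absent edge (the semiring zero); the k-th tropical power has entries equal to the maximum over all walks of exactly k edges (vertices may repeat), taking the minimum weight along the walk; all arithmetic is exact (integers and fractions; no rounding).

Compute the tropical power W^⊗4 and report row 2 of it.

W^⊗2:
  [63, 77, 38, 72, 39]
  [41, 37, 72, 37, 77]
  [66, 39, 64, 41, 63]
  [63, 62, 66, 64, 66]
  [92, 38, 60, 41, 60]
W^⊗3:
  [77, 39, 64, 41, 63]
  [63, 77, 41, 72, 41]
  [63, 63, 66, 64, 66]
  [64, 66, 64, 66, 63]
  [60, 60, 72, 60, 77]
W^⊗4:
  [63, 63, 72, 64, 77]
  [77, 41, 64, 41, 63]
  [64, 66, 64, 66, 63]
  [66, 63, 64, 64, 64]
  [63, 77, 60, 72, 60]
Answer: row 2 of W^⊗4 = [64, 66, 64, 66, 63]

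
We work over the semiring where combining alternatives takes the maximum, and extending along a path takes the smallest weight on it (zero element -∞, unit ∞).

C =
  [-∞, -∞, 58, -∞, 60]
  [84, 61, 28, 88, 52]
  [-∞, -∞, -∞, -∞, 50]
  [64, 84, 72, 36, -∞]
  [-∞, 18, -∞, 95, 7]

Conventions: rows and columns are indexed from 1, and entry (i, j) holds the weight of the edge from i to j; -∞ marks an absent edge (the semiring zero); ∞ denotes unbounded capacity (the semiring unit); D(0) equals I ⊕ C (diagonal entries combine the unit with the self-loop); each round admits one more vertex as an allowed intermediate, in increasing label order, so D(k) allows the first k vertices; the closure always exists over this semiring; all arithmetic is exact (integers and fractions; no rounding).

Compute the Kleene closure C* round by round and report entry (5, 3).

D(0):
  [∞, -∞, 58, -∞, 60]
  [84, ∞, 28, 88, 52]
  [-∞, -∞, ∞, -∞, 50]
  [64, 84, 72, ∞, -∞]
  [-∞, 18, -∞, 95, ∞]
D(1):
  [∞, -∞, 58, -∞, 60]
  [84, ∞, 58, 88, 60]
  [-∞, -∞, ∞, -∞, 50]
  [64, 84, 72, ∞, 60]
  [-∞, 18, -∞, 95, ∞]
D(2):
  [∞, -∞, 58, -∞, 60]
  [84, ∞, 58, 88, 60]
  [-∞, -∞, ∞, -∞, 50]
  [84, 84, 72, ∞, 60]
  [18, 18, 18, 95, ∞]
D(3):
  [∞, -∞, 58, -∞, 60]
  [84, ∞, 58, 88, 60]
  [-∞, -∞, ∞, -∞, 50]
  [84, 84, 72, ∞, 60]
  [18, 18, 18, 95, ∞]
D(4):
  [∞, -∞, 58, -∞, 60]
  [84, ∞, 72, 88, 60]
  [-∞, -∞, ∞, -∞, 50]
  [84, 84, 72, ∞, 60]
  [84, 84, 72, 95, ∞]
D(5):
  [∞, 60, 60, 60, 60]
  [84, ∞, 72, 88, 60]
  [50, 50, ∞, 50, 50]
  [84, 84, 72, ∞, 60]
  [84, 84, 72, 95, ∞]
Answer: C*[5][3] = 72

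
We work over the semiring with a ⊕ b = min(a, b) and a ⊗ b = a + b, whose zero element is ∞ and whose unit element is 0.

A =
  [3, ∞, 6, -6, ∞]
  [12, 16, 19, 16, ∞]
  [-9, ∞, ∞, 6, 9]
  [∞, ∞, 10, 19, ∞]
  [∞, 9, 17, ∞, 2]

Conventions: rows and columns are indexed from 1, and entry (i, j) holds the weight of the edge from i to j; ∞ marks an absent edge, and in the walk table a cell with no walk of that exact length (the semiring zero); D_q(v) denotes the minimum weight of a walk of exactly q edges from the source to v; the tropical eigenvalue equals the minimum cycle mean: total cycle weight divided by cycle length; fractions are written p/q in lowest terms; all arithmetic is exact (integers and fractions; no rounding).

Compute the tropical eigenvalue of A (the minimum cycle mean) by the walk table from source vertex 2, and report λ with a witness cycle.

q=0: [∞, 0, ∞, ∞, ∞]
q=1: [12, 16, 19, 16, ∞]
q=2: [10, 32, 18, 6, 28]
q=3: [9, 37, 16, 4, 27]
q=4: [7, 36, 14, 3, 25]
q=5: [5, 34, 13, 1, 23]
Optimal cycle mean attained by: cycle 1->4->3->1, total (-6) + 10 + (-9), length 3.
Answer: λ = -5/3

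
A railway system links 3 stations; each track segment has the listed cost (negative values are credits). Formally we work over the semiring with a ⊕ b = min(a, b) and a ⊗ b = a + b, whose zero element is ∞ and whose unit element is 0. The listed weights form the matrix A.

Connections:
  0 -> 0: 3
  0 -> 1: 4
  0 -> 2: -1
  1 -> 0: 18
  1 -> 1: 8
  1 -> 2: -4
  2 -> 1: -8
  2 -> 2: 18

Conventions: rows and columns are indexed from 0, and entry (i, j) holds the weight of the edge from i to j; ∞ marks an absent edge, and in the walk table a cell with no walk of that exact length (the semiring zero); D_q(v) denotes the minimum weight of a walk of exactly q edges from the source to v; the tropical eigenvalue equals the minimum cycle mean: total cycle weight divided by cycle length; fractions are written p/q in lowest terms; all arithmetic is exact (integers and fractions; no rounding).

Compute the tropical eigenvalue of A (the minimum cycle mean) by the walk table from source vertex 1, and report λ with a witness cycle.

q=0: [∞, 0, ∞]
q=1: [18, 8, -4]
q=2: [21, -12, 4]
q=3: [6, -4, -16]
Optimal cycle mean attained by: cycle 1->2->1, total (-4) + (-8), length 2.
Answer: λ = -6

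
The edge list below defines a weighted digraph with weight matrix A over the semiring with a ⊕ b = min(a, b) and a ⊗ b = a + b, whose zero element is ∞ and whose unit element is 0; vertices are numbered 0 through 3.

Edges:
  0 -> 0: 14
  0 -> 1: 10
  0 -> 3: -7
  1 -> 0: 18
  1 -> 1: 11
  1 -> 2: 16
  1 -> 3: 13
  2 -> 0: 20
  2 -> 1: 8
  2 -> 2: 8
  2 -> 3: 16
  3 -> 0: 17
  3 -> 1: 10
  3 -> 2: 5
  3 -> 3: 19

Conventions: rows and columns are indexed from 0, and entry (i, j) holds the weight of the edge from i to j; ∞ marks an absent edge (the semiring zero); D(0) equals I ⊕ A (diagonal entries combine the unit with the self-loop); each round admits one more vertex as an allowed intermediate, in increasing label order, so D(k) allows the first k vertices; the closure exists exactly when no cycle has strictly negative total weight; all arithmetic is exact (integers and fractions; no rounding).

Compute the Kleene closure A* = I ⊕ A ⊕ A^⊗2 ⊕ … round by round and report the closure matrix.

D(0):
  [0, 10, ∞, -7]
  [18, 0, 16, 13]
  [20, 8, 0, 16]
  [17, 10, 5, 0]
D(1):
  [0, 10, ∞, -7]
  [18, 0, 16, 11]
  [20, 8, 0, 13]
  [17, 10, 5, 0]
D(2):
  [0, 10, 26, -7]
  [18, 0, 16, 11]
  [20, 8, 0, 13]
  [17, 10, 5, 0]
D(3):
  [0, 10, 26, -7]
  [18, 0, 16, 11]
  [20, 8, 0, 13]
  [17, 10, 5, 0]
D(4):
  [0, 3, -2, -7]
  [18, 0, 16, 11]
  [20, 8, 0, 13]
  [17, 10, 5, 0]
Answer: A* = [[0, 3, -2, -7], [18, 0, 16, 11], [20, 8, 0, 13], [17, 10, 5, 0]]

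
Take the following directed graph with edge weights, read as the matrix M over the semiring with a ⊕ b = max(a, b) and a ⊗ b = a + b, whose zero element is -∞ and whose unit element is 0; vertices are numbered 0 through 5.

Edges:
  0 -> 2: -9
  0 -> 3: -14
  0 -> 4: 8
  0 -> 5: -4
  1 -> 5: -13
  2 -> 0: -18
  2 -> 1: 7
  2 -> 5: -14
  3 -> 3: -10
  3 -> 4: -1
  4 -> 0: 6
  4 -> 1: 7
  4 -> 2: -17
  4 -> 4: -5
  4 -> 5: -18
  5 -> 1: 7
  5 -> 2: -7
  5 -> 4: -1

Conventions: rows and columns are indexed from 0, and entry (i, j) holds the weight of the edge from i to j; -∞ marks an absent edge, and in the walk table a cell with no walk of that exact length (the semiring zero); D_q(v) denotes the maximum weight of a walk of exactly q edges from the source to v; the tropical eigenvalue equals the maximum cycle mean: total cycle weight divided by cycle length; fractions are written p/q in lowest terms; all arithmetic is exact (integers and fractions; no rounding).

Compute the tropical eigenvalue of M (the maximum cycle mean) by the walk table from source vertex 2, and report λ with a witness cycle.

q=0: [-∞, -∞, 0, -∞, -∞, -∞]
q=1: [-18, 7, -∞, -∞, -∞, -14]
q=2: [-∞, -7, -21, -32, -10, -6]
q=3: [-4, 1, -13, -42, -7, -20]
q=4: [-1, 0, -13, -18, 4, -8]
q=5: [10, 11, -10, -15, 7, -5]
q=6: [13, 14, 1, -4, 18, 6]
Optimal cycle mean attained by: cycle 0->4->0, total 8 + 6, length 2.
Answer: λ = 7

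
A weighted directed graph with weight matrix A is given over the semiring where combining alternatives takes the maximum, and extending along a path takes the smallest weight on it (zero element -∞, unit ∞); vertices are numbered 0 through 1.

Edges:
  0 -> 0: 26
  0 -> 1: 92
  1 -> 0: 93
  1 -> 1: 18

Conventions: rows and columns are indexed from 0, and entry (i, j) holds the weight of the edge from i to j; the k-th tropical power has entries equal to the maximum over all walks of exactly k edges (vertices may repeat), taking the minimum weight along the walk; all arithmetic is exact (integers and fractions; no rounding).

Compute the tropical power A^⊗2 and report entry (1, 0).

A^⊗2:
  [92, 26]
  [26, 92]
Key observation: the optimum is the walk 1->0->0, with weight 93 min 26 = 26.
Optimal value attained by: walk 1->0->0.
Answer: (A^⊗2)[1][0] = 26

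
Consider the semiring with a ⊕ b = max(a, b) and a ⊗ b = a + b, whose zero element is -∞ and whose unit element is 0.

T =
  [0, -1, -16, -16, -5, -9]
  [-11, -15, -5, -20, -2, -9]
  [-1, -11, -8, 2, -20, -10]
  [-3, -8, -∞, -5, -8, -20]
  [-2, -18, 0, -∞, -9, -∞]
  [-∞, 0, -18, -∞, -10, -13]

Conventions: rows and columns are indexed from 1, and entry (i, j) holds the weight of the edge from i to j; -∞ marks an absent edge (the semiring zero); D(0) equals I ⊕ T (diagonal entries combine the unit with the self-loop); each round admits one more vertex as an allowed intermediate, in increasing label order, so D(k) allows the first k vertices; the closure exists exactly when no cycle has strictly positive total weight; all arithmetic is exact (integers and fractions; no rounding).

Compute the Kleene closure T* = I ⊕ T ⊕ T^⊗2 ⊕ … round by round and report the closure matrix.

D(0):
  [0, -1, -16, -16, -5, -9]
  [-11, 0, -5, -20, -2, -9]
  [-1, -11, 0, 2, -20, -10]
  [-3, -8, -∞, 0, -8, -20]
  [-2, -18, 0, -∞, 0, -∞]
  [-∞, 0, -18, -∞, -10, 0]
D(1):
  [0, -1, -16, -16, -5, -9]
  [-11, 0, -5, -20, -2, -9]
  [-1, -2, 0, 2, -6, -10]
  [-3, -4, -19, 0, -8, -12]
  [-2, -3, 0, -18, 0, -11]
  [-∞, 0, -18, -∞, -10, 0]
D(2):
  [0, -1, -6, -16, -3, -9]
  [-11, 0, -5, -20, -2, -9]
  [-1, -2, 0, 2, -4, -10]
  [-3, -4, -9, 0, -6, -12]
  [-2, -3, 0, -18, 0, -11]
  [-11, 0, -5, -20, -2, 0]
D(3):
  [0, -1, -6, -4, -3, -9]
  [-6, 0, -5, -3, -2, -9]
  [-1, -2, 0, 2, -4, -10]
  [-3, -4, -9, 0, -6, -12]
  [-1, -2, 0, 2, 0, -10]
  [-6, 0, -5, -3, -2, 0]
D(4):
  [0, -1, -6, -4, -3, -9]
  [-6, 0, -5, -3, -2, -9]
  [-1, -2, 0, 2, -4, -10]
  [-3, -4, -9, 0, -6, -12]
  [-1, -2, 0, 2, 0, -10]
  [-6, 0, -5, -3, -2, 0]
D(5):
  [0, -1, -3, -1, -3, -9]
  [-3, 0, -2, 0, -2, -9]
  [-1, -2, 0, 2, -4, -10]
  [-3, -4, -6, 0, -6, -12]
  [-1, -2, 0, 2, 0, -10]
  [-3, 0, -2, 0, -2, 0]
D(6):
  [0, -1, -3, -1, -3, -9]
  [-3, 0, -2, 0, -2, -9]
  [-1, -2, 0, 2, -4, -10]
  [-3, -4, -6, 0, -6, -12]
  [-1, -2, 0, 2, 0, -10]
  [-3, 0, -2, 0, -2, 0]
Answer: T* = [[0, -1, -3, -1, -3, -9], [-3, 0, -2, 0, -2, -9], [-1, -2, 0, 2, -4, -10], [-3, -4, -6, 0, -6, -12], [-1, -2, 0, 2, 0, -10], [-3, 0, -2, 0, -2, 0]]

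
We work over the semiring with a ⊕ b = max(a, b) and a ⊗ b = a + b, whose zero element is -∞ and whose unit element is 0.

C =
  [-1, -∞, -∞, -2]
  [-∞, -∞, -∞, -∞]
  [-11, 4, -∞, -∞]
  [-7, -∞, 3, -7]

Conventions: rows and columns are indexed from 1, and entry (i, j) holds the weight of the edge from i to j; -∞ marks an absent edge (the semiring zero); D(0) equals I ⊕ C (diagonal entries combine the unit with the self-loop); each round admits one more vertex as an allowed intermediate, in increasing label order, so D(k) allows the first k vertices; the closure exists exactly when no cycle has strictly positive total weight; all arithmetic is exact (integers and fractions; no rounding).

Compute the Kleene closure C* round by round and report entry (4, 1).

D(0):
  [0, -∞, -∞, -2]
  [-∞, 0, -∞, -∞]
  [-11, 4, 0, -∞]
  [-7, -∞, 3, 0]
D(1):
  [0, -∞, -∞, -2]
  [-∞, 0, -∞, -∞]
  [-11, 4, 0, -13]
  [-7, -∞, 3, 0]
D(2):
  [0, -∞, -∞, -2]
  [-∞, 0, -∞, -∞]
  [-11, 4, 0, -13]
  [-7, -∞, 3, 0]
D(3):
  [0, -∞, -∞, -2]
  [-∞, 0, -∞, -∞]
  [-11, 4, 0, -13]
  [-7, 7, 3, 0]
D(4):
  [0, 5, 1, -2]
  [-∞, 0, -∞, -∞]
  [-11, 4, 0, -13]
  [-7, 7, 3, 0]
Answer: C*[4][1] = -7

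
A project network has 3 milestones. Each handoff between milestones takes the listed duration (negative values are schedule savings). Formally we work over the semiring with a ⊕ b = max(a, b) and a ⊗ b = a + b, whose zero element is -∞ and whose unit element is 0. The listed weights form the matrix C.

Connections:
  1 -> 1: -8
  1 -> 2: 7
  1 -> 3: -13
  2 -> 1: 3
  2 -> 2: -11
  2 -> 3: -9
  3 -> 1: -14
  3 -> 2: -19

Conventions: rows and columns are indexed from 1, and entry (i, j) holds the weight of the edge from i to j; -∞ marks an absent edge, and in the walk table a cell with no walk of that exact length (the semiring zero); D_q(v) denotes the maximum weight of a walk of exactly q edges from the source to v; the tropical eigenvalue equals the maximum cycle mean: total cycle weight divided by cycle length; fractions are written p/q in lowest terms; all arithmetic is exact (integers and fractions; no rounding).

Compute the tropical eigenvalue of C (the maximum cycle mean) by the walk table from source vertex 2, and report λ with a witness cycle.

q=0: [-∞, 0, -∞]
q=1: [3, -11, -9]
q=2: [-5, 10, -10]
q=3: [13, 2, 1]
Optimal cycle mean attained by: cycle 1->2->1, total 7 + 3, length 2.
Answer: λ = 5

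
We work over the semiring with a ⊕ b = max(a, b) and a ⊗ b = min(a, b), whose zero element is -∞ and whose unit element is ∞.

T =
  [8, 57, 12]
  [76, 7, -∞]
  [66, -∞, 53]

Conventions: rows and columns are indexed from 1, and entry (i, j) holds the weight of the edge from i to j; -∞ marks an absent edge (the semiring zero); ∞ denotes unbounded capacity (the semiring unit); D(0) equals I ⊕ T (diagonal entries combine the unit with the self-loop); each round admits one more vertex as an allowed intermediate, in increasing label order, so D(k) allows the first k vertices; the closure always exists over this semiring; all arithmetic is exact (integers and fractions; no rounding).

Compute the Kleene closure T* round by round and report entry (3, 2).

D(0):
  [∞, 57, 12]
  [76, ∞, -∞]
  [66, -∞, ∞]
D(1):
  [∞, 57, 12]
  [76, ∞, 12]
  [66, 57, ∞]
D(2):
  [∞, 57, 12]
  [76, ∞, 12]
  [66, 57, ∞]
D(3):
  [∞, 57, 12]
  [76, ∞, 12]
  [66, 57, ∞]
Answer: T*[3][2] = 57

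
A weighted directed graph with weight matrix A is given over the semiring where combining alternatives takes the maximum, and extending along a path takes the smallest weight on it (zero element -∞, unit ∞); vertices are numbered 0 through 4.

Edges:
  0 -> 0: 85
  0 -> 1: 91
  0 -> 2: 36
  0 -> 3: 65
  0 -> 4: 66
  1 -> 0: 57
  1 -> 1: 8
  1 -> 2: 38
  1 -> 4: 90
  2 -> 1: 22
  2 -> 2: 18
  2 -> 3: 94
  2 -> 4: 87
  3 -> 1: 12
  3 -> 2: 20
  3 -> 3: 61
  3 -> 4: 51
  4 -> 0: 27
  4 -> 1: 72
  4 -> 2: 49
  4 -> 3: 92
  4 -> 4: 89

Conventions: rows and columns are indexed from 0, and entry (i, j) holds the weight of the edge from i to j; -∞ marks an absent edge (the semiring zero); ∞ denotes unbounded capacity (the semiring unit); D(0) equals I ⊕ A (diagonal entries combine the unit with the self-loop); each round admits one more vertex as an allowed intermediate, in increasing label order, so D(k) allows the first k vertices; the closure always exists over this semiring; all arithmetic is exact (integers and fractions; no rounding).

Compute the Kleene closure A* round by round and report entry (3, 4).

D(0):
  [∞, 91, 36, 65, 66]
  [57, ∞, 38, -∞, 90]
  [-∞, 22, ∞, 94, 87]
  [-∞, 12, 20, ∞, 51]
  [27, 72, 49, 92, ∞]
D(1):
  [∞, 91, 36, 65, 66]
  [57, ∞, 38, 57, 90]
  [-∞, 22, ∞, 94, 87]
  [-∞, 12, 20, ∞, 51]
  [27, 72, 49, 92, ∞]
D(2):
  [∞, 91, 38, 65, 90]
  [57, ∞, 38, 57, 90]
  [22, 22, ∞, 94, 87]
  [12, 12, 20, ∞, 51]
  [57, 72, 49, 92, ∞]
D(3):
  [∞, 91, 38, 65, 90]
  [57, ∞, 38, 57, 90]
  [22, 22, ∞, 94, 87]
  [20, 20, 20, ∞, 51]
  [57, 72, 49, 92, ∞]
D(4):
  [∞, 91, 38, 65, 90]
  [57, ∞, 38, 57, 90]
  [22, 22, ∞, 94, 87]
  [20, 20, 20, ∞, 51]
  [57, 72, 49, 92, ∞]
D(5):
  [∞, 91, 49, 90, 90]
  [57, ∞, 49, 90, 90]
  [57, 72, ∞, 94, 87]
  [51, 51, 49, ∞, 51]
  [57, 72, 49, 92, ∞]
Answer: A*[3][4] = 51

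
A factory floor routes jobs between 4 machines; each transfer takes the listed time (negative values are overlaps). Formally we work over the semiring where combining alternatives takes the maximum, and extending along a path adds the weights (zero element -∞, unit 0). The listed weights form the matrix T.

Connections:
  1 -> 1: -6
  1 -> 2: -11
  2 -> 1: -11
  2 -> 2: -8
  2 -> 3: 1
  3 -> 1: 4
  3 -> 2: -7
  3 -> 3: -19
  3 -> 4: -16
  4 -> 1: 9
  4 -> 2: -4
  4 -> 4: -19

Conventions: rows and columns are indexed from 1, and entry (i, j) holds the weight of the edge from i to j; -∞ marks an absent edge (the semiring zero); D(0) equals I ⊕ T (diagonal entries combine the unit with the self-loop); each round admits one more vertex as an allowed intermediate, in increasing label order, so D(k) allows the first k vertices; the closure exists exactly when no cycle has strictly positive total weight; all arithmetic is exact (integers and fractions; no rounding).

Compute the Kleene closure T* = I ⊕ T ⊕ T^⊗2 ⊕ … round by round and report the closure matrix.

D(0):
  [0, -11, -∞, -∞]
  [-11, 0, 1, -∞]
  [4, -7, 0, -16]
  [9, -4, -∞, 0]
D(1):
  [0, -11, -∞, -∞]
  [-11, 0, 1, -∞]
  [4, -7, 0, -16]
  [9, -2, -∞, 0]
D(2):
  [0, -11, -10, -∞]
  [-11, 0, 1, -∞]
  [4, -7, 0, -16]
  [9, -2, -1, 0]
D(3):
  [0, -11, -10, -26]
  [5, 0, 1, -15]
  [4, -7, 0, -16]
  [9, -2, -1, 0]
D(4):
  [0, -11, -10, -26]
  [5, 0, 1, -15]
  [4, -7, 0, -16]
  [9, -2, -1, 0]
Answer: T* = [[0, -11, -10, -26], [5, 0, 1, -15], [4, -7, 0, -16], [9, -2, -1, 0]]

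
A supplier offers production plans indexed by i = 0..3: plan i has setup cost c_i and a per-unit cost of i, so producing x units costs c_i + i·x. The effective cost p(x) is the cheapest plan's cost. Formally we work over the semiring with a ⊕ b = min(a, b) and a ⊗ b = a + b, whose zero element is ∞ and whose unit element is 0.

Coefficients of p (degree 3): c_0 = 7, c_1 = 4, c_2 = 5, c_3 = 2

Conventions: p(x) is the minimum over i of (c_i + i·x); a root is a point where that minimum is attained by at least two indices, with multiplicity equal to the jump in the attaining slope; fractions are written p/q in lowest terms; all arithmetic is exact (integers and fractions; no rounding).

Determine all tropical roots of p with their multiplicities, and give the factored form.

hull edge (i=0, c=7) to (i=1, c=4): slope -3, span 1
hull edge (i=1, c=4) to (i=3, c=2): slope -1, span 2
Factored form: p(x) = 2 ⊗ (x ⊕ 1) ⊗ (x ⊕ 1) ⊗ (x ⊕ 3)
Answer: roots = 1 (mult 2), 3 (mult 1)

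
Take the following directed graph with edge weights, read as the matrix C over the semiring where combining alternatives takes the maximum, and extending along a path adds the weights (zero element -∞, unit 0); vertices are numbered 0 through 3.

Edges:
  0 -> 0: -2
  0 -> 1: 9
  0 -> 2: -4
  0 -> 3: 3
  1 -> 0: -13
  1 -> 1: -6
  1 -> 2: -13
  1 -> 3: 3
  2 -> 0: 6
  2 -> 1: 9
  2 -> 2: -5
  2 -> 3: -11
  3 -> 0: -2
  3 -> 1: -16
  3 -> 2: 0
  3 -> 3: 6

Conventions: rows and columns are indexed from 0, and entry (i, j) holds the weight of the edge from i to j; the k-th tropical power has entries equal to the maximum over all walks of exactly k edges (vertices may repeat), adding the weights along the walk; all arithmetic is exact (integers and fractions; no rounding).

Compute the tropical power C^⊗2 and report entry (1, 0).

C^⊗2:
  [2, 7, 3, 12]
  [1, -4, 3, 9]
  [4, 15, 2, 12]
  [6, 9, 6, 12]
Key observation: the optimum is the walk 1->3->0, with weight 3 + (-2) = 1.
Optimal value attained by: walk 1->3->0.
Answer: (C^⊗2)[1][0] = 1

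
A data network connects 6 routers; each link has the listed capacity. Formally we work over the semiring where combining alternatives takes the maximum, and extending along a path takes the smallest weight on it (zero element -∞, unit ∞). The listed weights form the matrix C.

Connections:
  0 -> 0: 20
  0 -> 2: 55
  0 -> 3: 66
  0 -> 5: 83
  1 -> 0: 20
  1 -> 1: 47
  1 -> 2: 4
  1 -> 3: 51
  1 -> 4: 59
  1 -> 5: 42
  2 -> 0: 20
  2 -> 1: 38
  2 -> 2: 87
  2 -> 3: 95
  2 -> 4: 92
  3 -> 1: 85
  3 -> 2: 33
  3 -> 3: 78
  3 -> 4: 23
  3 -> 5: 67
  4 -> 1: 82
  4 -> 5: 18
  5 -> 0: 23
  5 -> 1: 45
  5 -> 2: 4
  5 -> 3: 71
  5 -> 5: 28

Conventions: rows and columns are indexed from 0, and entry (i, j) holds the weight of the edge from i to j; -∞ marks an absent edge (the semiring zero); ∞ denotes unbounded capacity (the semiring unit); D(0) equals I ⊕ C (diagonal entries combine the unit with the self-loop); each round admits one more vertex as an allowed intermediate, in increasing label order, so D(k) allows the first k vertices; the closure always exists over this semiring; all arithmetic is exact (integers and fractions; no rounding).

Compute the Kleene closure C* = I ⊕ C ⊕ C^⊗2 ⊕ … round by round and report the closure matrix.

D(0):
  [∞, -∞, 55, 66, -∞, 83]
  [20, ∞, 4, 51, 59, 42]
  [20, 38, ∞, 95, 92, -∞]
  [-∞, 85, 33, ∞, 23, 67]
  [-∞, 82, -∞, -∞, ∞, 18]
  [23, 45, 4, 71, -∞, ∞]
D(1):
  [∞, -∞, 55, 66, -∞, 83]
  [20, ∞, 20, 51, 59, 42]
  [20, 38, ∞, 95, 92, 20]
  [-∞, 85, 33, ∞, 23, 67]
  [-∞, 82, -∞, -∞, ∞, 18]
  [23, 45, 23, 71, -∞, ∞]
D(2):
  [∞, -∞, 55, 66, -∞, 83]
  [20, ∞, 20, 51, 59, 42]
  [20, 38, ∞, 95, 92, 38]
  [20, 85, 33, ∞, 59, 67]
  [20, 82, 20, 51, ∞, 42]
  [23, 45, 23, 71, 45, ∞]
D(3):
  [∞, 38, 55, 66, 55, 83]
  [20, ∞, 20, 51, 59, 42]
  [20, 38, ∞, 95, 92, 38]
  [20, 85, 33, ∞, 59, 67]
  [20, 82, 20, 51, ∞, 42]
  [23, 45, 23, 71, 45, ∞]
D(4):
  [∞, 66, 55, 66, 59, 83]
  [20, ∞, 33, 51, 59, 51]
  [20, 85, ∞, 95, 92, 67]
  [20, 85, 33, ∞, 59, 67]
  [20, 82, 33, 51, ∞, 51]
  [23, 71, 33, 71, 59, ∞]
D(5):
  [∞, 66, 55, 66, 59, 83]
  [20, ∞, 33, 51, 59, 51]
  [20, 85, ∞, 95, 92, 67]
  [20, 85, 33, ∞, 59, 67]
  [20, 82, 33, 51, ∞, 51]
  [23, 71, 33, 71, 59, ∞]
D(6):
  [∞, 71, 55, 71, 59, 83]
  [23, ∞, 33, 51, 59, 51]
  [23, 85, ∞, 95, 92, 67]
  [23, 85, 33, ∞, 59, 67]
  [23, 82, 33, 51, ∞, 51]
  [23, 71, 33, 71, 59, ∞]
Answer: C* = [[∞, 71, 55, 71, 59, 83], [23, ∞, 33, 51, 59, 51], [23, 85, ∞, 95, 92, 67], [23, 85, 33, ∞, 59, 67], [23, 82, 33, 51, ∞, 51], [23, 71, 33, 71, 59, ∞]]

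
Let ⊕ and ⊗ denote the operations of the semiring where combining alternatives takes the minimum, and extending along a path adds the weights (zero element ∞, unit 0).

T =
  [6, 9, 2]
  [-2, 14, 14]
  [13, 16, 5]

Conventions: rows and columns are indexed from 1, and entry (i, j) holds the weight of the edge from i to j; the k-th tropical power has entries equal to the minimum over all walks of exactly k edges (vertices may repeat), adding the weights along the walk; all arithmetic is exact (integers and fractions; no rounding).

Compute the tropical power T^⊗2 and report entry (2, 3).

T^⊗2:
  [7, 15, 7]
  [4, 7, 0]
  [14, 21, 10]
Key observation: the optimum is the walk 2->1->3, with weight (-2) + 2 = 0.
Optimal value attained by: walk 2->1->3.
Answer: (T^⊗2)[2][3] = 0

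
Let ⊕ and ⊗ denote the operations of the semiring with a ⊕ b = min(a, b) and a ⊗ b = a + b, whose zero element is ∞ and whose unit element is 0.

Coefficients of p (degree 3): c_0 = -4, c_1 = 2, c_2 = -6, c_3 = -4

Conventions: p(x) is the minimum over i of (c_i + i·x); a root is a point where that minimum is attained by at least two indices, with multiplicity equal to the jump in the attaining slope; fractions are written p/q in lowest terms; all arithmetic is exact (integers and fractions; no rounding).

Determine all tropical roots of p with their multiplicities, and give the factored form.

hull edge (i=0, c=-4) to (i=2, c=-6): slope -1, span 2
hull edge (i=2, c=-6) to (i=3, c=-4): slope 2, span 1
Factored form: p(x) = -4 ⊗ (x ⊕ (-2)) ⊗ (x ⊕ 1) ⊗ (x ⊕ 1)
Answer: roots = -2 (mult 1), 1 (mult 2)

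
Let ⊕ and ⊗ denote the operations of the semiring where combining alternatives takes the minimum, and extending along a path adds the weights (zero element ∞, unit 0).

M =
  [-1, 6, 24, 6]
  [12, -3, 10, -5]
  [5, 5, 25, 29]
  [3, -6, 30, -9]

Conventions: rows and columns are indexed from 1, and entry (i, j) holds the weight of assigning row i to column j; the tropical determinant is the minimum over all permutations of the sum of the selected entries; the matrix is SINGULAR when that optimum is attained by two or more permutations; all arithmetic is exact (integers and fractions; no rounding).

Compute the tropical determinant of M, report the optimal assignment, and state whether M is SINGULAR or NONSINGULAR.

σ = (1, 2, 3, 4): (-1) + (-3) + 25 + (-9) = 12
σ = (1, 2, 4, 3): (-1) + (-3) + 29 + 30 = 55
σ = (1, 3, 2, 4): (-1) + 10 + 5 + (-9) = 5
σ = (1, 3, 4, 2): (-1) + 10 + 29 + (-6) = 32
σ = (1, 4, 2, 3): (-1) + (-5) + 5 + 30 = 29
σ = (1, 4, 3, 2): (-1) + (-5) + 25 + (-6) = 13
σ = (2, 1, 3, 4): 6 + 12 + 25 + (-9) = 34
σ = (2, 1, 4, 3): 6 + 12 + 29 + 30 = 77
σ = (2, 3, 1, 4): 6 + 10 + 5 + (-9) = 12
σ = (2, 3, 4, 1): 6 + 10 + 29 + 3 = 48
σ = (2, 4, 1, 3): 6 + (-5) + 5 + 30 = 36
σ = (2, 4, 3, 1): 6 + (-5) + 25 + 3 = 29
σ = (3, 1, 2, 4): 24 + 12 + 5 + (-9) = 32
σ = (3, 1, 4, 2): 24 + 12 + 29 + (-6) = 59
σ = (3, 2, 1, 4): 24 + (-3) + 5 + (-9) = 17
σ = (3, 2, 4, 1): 24 + (-3) + 29 + 3 = 53
σ = (3, 4, 1, 2): 24 + (-5) + 5 + (-6) = 18
σ = (3, 4, 2, 1): 24 + (-5) + 5 + 3 = 27
σ = (4, 1, 2, 3): 6 + 12 + 5 + 30 = 53
σ = (4, 1, 3, 2): 6 + 12 + 25 + (-6) = 37
σ = (4, 2, 1, 3): 6 + (-3) + 5 + 30 = 38
σ = (4, 2, 3, 1): 6 + (-3) + 25 + 3 = 31
σ = (4, 3, 1, 2): 6 + 10 + 5 + (-6) = 15
σ = (4, 3, 2, 1): 6 + 10 + 5 + 3 = 24
Optimal value attained by: σ = (1, 3, 2, 4).
Answer: det⊕(M) = 5; verdict: NONSINGULAR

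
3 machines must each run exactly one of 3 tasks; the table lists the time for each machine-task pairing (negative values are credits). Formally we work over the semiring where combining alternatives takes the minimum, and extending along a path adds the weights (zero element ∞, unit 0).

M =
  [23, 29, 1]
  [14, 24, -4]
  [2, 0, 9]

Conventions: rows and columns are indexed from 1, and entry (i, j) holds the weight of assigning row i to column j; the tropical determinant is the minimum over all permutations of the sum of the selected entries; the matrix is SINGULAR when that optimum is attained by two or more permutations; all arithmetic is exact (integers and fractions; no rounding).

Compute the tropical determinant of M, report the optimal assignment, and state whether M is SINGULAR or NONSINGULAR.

σ = (1, 2, 3): 23 + 24 + 9 = 56
σ = (1, 3, 2): 23 + (-4) + 0 = 19
σ = (2, 1, 3): 29 + 14 + 9 = 52
σ = (2, 3, 1): 29 + (-4) + 2 = 27
σ = (3, 1, 2): 1 + 14 + 0 = 15
σ = (3, 2, 1): 1 + 24 + 2 = 27
Optimal value attained by: σ = (3, 1, 2).
Answer: det⊕(M) = 15; verdict: NONSINGULAR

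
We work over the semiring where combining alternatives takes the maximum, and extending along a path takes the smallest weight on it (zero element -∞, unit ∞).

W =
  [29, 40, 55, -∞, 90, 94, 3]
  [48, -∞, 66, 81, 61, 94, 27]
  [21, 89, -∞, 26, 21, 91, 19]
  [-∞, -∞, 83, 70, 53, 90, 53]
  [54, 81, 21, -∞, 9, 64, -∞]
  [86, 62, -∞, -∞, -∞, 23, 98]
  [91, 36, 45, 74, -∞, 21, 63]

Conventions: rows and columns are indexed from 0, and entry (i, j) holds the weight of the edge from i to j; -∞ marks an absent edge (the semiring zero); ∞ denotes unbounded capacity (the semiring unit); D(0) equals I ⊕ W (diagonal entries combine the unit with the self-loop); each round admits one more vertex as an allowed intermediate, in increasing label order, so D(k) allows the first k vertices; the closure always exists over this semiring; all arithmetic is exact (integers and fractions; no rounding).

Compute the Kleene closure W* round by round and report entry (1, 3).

D(0):
  [∞, 40, 55, -∞, 90, 94, 3]
  [48, ∞, 66, 81, 61, 94, 27]
  [21, 89, ∞, 26, 21, 91, 19]
  [-∞, -∞, 83, ∞, 53, 90, 53]
  [54, 81, 21, -∞, ∞, 64, -∞]
  [86, 62, -∞, -∞, -∞, ∞, 98]
  [91, 36, 45, 74, -∞, 21, ∞]
D(1):
  [∞, 40, 55, -∞, 90, 94, 3]
  [48, ∞, 66, 81, 61, 94, 27]
  [21, 89, ∞, 26, 21, 91, 19]
  [-∞, -∞, 83, ∞, 53, 90, 53]
  [54, 81, 54, -∞, ∞, 64, 3]
  [86, 62, 55, -∞, 86, ∞, 98]
  [91, 40, 55, 74, 90, 91, ∞]
D(2):
  [∞, 40, 55, 40, 90, 94, 27]
  [48, ∞, 66, 81, 61, 94, 27]
  [48, 89, ∞, 81, 61, 91, 27]
  [-∞, -∞, 83, ∞, 53, 90, 53]
  [54, 81, 66, 81, ∞, 81, 27]
  [86, 62, 62, 62, 86, ∞, 98]
  [91, 40, 55, 74, 90, 91, ∞]
D(3):
  [∞, 55, 55, 55, 90, 94, 27]
  [48, ∞, 66, 81, 61, 94, 27]
  [48, 89, ∞, 81, 61, 91, 27]
  [48, 83, 83, ∞, 61, 90, 53]
  [54, 81, 66, 81, ∞, 81, 27]
  [86, 62, 62, 62, 86, ∞, 98]
  [91, 55, 55, 74, 90, 91, ∞]
D(4):
  [∞, 55, 55, 55, 90, 94, 53]
  [48, ∞, 81, 81, 61, 94, 53]
  [48, 89, ∞, 81, 61, 91, 53]
  [48, 83, 83, ∞, 61, 90, 53]
  [54, 81, 81, 81, ∞, 81, 53]
  [86, 62, 62, 62, 86, ∞, 98]
  [91, 74, 74, 74, 90, 91, ∞]
D(5):
  [∞, 81, 81, 81, 90, 94, 53]
  [54, ∞, 81, 81, 61, 94, 53]
  [54, 89, ∞, 81, 61, 91, 53]
  [54, 83, 83, ∞, 61, 90, 53]
  [54, 81, 81, 81, ∞, 81, 53]
  [86, 81, 81, 81, 86, ∞, 98]
  [91, 81, 81, 81, 90, 91, ∞]
D(6):
  [∞, 81, 81, 81, 90, 94, 94]
  [86, ∞, 81, 81, 86, 94, 94]
  [86, 89, ∞, 81, 86, 91, 91]
  [86, 83, 83, ∞, 86, 90, 90]
  [81, 81, 81, 81, ∞, 81, 81]
  [86, 81, 81, 81, 86, ∞, 98]
  [91, 81, 81, 81, 90, 91, ∞]
D(7):
  [∞, 81, 81, 81, 90, 94, 94]
  [91, ∞, 81, 81, 90, 94, 94]
  [91, 89, ∞, 81, 90, 91, 91]
  [90, 83, 83, ∞, 90, 90, 90]
  [81, 81, 81, 81, ∞, 81, 81]
  [91, 81, 81, 81, 90, ∞, 98]
  [91, 81, 81, 81, 90, 91, ∞]
Answer: W*[1][3] = 81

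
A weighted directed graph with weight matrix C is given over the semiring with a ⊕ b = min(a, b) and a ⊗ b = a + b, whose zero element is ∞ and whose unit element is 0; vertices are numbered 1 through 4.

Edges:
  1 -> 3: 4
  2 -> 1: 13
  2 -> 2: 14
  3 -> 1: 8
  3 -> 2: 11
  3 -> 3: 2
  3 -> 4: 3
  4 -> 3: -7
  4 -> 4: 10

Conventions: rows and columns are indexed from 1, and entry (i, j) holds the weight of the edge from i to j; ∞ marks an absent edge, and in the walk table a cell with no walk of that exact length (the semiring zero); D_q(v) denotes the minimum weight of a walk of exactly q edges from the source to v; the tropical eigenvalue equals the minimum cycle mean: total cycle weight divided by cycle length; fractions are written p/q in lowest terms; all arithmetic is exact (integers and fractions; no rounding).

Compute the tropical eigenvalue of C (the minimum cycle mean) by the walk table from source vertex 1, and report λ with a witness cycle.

q=0: [0, ∞, ∞, ∞]
q=1: [∞, ∞, 4, ∞]
q=2: [12, 15, 6, 7]
q=3: [14, 17, 0, 9]
q=4: [8, 11, 2, 3]
Optimal cycle mean attained by: cycle 3->4->3, total 3 + (-7), length 2.
Answer: λ = -2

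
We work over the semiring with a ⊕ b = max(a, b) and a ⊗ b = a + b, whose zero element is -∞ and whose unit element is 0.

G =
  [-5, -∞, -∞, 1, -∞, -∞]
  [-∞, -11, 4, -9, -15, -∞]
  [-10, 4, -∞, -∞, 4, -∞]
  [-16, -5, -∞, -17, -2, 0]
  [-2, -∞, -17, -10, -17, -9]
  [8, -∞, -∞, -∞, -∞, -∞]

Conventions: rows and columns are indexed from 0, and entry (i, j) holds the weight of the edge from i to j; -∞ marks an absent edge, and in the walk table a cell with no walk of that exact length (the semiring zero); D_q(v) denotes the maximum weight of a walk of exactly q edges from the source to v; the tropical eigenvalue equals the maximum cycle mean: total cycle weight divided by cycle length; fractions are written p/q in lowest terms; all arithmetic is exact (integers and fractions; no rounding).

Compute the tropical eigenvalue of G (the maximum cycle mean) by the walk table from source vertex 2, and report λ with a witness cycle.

q=0: [-∞, -∞, 0, -∞, -∞, -∞]
q=1: [-10, 4, -∞, -∞, 4, -∞]
q=2: [2, -7, 8, -5, -11, -5]
q=3: [3, 12, -3, 3, 12, -5]
q=4: [10, 1, 16, 4, 1, 3]
q=5: [11, 20, 5, 11, 20, 4]
q=6: [18, 9, 24, 12, 9, 11]
Optimal cycle mean attained by: cycle 1->2->1, total 4 + 4, length 2.
Answer: λ = 4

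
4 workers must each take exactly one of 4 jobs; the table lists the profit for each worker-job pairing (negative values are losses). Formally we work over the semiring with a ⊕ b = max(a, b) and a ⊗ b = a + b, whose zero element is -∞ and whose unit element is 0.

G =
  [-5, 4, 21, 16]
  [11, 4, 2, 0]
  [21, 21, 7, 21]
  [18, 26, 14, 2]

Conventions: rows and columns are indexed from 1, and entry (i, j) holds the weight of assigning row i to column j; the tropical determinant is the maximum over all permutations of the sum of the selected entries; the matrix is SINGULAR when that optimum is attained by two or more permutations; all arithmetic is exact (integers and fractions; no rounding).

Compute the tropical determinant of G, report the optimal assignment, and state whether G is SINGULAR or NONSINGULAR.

σ = (1, 2, 3, 4): (-5) + 4 + 7 + 2 = 8
σ = (1, 2, 4, 3): (-5) + 4 + 21 + 14 = 34
σ = (1, 3, 2, 4): (-5) + 2 + 21 + 2 = 20
σ = (1, 3, 4, 2): (-5) + 2 + 21 + 26 = 44
σ = (1, 4, 2, 3): (-5) + 0 + 21 + 14 = 30
σ = (1, 4, 3, 2): (-5) + 0 + 7 + 26 = 28
σ = (2, 1, 3, 4): 4 + 11 + 7 + 2 = 24
σ = (2, 1, 4, 3): 4 + 11 + 21 + 14 = 50
σ = (2, 3, 1, 4): 4 + 2 + 21 + 2 = 29
σ = (2, 3, 4, 1): 4 + 2 + 21 + 18 = 45
σ = (2, 4, 1, 3): 4 + 0 + 21 + 14 = 39
σ = (2, 4, 3, 1): 4 + 0 + 7 + 18 = 29
σ = (3, 1, 2, 4): 21 + 11 + 21 + 2 = 55
σ = (3, 1, 4, 2): 21 + 11 + 21 + 26 = 79
σ = (3, 2, 1, 4): 21 + 4 + 21 + 2 = 48
σ = (3, 2, 4, 1): 21 + 4 + 21 + 18 = 64
σ = (3, 4, 1, 2): 21 + 0 + 21 + 26 = 68
σ = (3, 4, 2, 1): 21 + 0 + 21 + 18 = 60
σ = (4, 1, 2, 3): 16 + 11 + 21 + 14 = 62
σ = (4, 1, 3, 2): 16 + 11 + 7 + 26 = 60
σ = (4, 2, 1, 3): 16 + 4 + 21 + 14 = 55
σ = (4, 2, 3, 1): 16 + 4 + 7 + 18 = 45
σ = (4, 3, 1, 2): 16 + 2 + 21 + 26 = 65
σ = (4, 3, 2, 1): 16 + 2 + 21 + 18 = 57
Optimal value attained by: σ = (3, 1, 4, 2).
Answer: det⊕(G) = 79; verdict: NONSINGULAR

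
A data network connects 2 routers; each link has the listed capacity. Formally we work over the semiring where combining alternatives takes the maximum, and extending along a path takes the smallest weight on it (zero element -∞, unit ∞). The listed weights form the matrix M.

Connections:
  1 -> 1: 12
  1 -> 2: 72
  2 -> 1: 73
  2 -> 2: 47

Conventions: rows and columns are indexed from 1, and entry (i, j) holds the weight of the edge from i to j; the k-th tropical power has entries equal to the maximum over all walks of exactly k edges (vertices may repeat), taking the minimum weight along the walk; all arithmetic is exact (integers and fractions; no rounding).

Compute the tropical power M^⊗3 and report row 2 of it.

M^⊗2:
  [72, 47]
  [47, 72]
M^⊗3:
  [47, 72]
  [72, 47]
Answer: row 2 of M^⊗3 = [72, 47]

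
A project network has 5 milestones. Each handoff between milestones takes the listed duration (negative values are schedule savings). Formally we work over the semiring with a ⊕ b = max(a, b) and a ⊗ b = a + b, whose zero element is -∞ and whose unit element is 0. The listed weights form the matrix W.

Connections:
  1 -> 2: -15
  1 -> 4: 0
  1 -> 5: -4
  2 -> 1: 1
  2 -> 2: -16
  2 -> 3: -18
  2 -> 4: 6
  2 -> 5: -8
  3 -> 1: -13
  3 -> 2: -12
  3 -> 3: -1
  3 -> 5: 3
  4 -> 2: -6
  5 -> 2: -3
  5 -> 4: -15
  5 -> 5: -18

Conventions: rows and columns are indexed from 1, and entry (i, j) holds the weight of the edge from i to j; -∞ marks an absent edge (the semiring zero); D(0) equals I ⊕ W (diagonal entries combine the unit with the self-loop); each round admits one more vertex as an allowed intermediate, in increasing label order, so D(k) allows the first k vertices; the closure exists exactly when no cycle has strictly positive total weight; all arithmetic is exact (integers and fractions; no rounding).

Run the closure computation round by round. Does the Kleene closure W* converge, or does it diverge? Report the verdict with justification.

D(0):
  [0, -15, -∞, 0, -4]
  [1, 0, -18, 6, -8]
  [-13, -12, 0, -∞, 3]
  [-∞, -6, -∞, 0, -∞]
  [-∞, -3, -∞, -15, 0]
D(1):
  [0, -15, -∞, 0, -4]
  [1, 0, -18, 6, -3]
  [-13, -12, 0, -13, 3]
  [-∞, -6, -∞, 0, -∞]
  [-∞, -3, -∞, -15, 0]
D(2):
  [0, -15, -33, 0, -4]
  [1, 0, -18, 6, -3]
  [-11, -12, 0, -6, 3]
  [-5, -6, -24, 0, -9]
  [-2, -3, -21, 3, 0]
D(3):
  [0, -15, -33, 0, -4]
  [1, 0, -18, 6, -3]
  [-11, -12, 0, -6, 3]
  [-5, -6, -24, 0, -9]
  [-2, -3, -21, 3, 0]
D(4):
  [0, -6, -24, 0, -4]
  [1, 0, -18, 6, -3]
  [-11, -12, 0, -6, 3]
  [-5, -6, -24, 0, -9]
  [-2, -3, -21, 3, 0]
D(5):
  [0, -6, -24, 0, -4]
  [1, 0, -18, 6, -3]
  [1, 0, 0, 6, 3]
  [-5, -6, -24, 0, -9]
  [-2, -3, -21, 3, 0]
Key observation: every diagonal entry stays at the unit through all rounds, so no improving cycle exists.
Answer: CONVERGES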